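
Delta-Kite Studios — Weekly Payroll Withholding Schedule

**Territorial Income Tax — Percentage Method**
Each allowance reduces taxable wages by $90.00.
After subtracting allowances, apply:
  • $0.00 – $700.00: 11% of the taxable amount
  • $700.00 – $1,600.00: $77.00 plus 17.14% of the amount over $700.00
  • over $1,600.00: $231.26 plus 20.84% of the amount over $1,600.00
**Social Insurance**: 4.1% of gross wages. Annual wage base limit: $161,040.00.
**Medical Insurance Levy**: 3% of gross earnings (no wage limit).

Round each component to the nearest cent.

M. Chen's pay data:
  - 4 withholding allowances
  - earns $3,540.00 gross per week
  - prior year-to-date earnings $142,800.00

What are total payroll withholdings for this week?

$811.87

Territorial Income Tax: taxable = $3,540.00 − 4×$90.00 = $3,180.00
  $231.26 + 20.84% × ($3,180.00 − $1,600.00) = $231.26 + 20.84% × $1,580.00 = $560.53
Social Insurance: 4.1% × $3,540.00 = $145.14
Medical Insurance Levy: 3% × $3,540.00 = $106.20
Total: $560.53 + $145.14 + $106.20 = $811.87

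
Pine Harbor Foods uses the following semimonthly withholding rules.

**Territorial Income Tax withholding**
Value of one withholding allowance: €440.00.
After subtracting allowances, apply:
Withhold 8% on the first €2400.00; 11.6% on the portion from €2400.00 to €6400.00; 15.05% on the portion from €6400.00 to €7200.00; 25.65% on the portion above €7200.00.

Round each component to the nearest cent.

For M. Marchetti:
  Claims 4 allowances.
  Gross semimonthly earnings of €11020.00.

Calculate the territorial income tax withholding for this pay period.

€1304.79

Territorial Income Tax: taxable = €11020.00 − 4×€440.00 = €9260.00
  €776.40 + 25.65% × (€9260.00 − €7200.00) = €776.40 + 25.65% × €2060.00 = €1304.79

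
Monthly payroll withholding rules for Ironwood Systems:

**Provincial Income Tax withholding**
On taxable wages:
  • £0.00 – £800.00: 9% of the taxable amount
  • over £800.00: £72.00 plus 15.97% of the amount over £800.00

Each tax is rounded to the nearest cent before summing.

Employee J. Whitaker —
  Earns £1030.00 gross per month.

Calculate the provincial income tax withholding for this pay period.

£108.73

Provincial Income Tax: taxable = £1030.00
  £72.00 + 15.97% × (£1030.00 − £800.00) = £72.00 + 15.97% × £230.00 = £108.73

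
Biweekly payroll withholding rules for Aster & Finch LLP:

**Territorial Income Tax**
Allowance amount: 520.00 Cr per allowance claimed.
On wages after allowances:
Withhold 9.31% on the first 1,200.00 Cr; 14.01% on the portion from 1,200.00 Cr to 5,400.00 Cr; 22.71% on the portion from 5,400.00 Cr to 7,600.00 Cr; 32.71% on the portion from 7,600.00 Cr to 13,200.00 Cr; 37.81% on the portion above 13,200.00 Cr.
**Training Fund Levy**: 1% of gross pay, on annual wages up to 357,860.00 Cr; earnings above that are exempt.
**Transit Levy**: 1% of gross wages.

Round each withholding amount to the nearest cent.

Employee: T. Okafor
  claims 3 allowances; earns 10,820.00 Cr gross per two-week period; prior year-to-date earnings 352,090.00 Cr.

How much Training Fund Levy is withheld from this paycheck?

57.70 Cr

Training Fund Levy: cap 357,860.00 Cr − YTD 352,090.00 Cr = 5,770.00 Cr subject; 1% × 5,770.00 Cr = 57.70 Cr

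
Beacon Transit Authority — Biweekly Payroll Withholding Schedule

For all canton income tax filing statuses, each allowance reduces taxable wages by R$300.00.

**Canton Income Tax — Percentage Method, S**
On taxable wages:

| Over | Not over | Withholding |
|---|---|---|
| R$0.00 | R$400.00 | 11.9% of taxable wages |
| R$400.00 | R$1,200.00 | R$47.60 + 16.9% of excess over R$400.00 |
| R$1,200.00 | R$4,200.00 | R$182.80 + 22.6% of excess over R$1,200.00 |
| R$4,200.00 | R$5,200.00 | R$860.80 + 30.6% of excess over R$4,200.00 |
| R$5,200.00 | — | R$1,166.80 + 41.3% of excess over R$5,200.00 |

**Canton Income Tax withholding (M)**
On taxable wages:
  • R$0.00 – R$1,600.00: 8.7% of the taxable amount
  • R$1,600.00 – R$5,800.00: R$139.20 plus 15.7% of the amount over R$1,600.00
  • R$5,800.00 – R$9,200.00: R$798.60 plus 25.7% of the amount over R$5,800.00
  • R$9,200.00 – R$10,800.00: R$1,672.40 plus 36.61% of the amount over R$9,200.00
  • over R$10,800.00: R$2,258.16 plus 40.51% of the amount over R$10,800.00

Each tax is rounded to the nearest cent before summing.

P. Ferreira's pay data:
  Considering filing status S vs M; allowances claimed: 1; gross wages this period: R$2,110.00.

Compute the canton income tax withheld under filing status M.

R$172.17

Canton Income Tax (M): taxable = R$2,110.00 − 1×R$300.00 = R$1,810.00
  R$139.20 + 15.7% × (R$1,810.00 − R$1,600.00) = R$139.20 + 15.7% × R$210.00 = R$172.17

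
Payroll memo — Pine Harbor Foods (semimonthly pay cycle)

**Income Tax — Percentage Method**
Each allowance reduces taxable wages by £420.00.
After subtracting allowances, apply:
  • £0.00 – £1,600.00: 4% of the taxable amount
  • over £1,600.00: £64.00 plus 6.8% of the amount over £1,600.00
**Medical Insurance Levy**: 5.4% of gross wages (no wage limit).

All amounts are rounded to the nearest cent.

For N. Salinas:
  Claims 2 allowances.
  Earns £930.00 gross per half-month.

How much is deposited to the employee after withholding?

£876.18

Income Tax: taxable = £930.00 − 2×£420.00 = £90.00
  4% × £90.00 = £3.60
Medical Insurance Levy: 5.4% × £930.00 = £50.22
Total withheld: £3.60 + £50.22 = £53.82
Net pay: £930.00 − £53.82 = £876.18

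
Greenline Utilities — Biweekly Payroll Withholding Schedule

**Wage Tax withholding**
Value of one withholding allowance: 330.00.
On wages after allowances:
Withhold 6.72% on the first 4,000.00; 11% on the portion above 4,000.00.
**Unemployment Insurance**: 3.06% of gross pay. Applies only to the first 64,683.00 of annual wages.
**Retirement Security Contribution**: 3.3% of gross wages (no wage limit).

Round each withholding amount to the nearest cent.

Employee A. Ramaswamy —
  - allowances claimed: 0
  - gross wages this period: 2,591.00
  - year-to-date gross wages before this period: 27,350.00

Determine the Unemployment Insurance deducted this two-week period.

79.28

Unemployment Insurance: 3.06% × 2,591.00 = 79.28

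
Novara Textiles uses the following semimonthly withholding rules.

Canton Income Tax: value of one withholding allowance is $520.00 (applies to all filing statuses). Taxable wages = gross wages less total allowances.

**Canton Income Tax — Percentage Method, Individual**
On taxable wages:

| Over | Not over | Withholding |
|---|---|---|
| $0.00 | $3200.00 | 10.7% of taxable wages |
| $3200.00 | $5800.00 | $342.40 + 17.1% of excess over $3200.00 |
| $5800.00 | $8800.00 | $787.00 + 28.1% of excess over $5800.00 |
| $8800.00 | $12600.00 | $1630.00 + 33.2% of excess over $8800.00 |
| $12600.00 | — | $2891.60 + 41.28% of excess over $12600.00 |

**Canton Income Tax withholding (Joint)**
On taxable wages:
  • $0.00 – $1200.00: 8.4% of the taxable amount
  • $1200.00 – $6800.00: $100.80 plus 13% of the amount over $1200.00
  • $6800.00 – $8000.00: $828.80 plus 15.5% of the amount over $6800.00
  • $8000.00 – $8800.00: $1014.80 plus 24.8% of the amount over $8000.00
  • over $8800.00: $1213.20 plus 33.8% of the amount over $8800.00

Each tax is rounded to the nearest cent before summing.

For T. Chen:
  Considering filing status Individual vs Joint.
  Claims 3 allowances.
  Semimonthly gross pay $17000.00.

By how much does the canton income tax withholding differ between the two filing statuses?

$606.43

Canton Income Tax (Individual): taxable = $17000.00 − 3×$520.00 = $15440.00
  $2891.60 + 41.28% × ($15440.00 − $12600.00) = $2891.60 + 41.28% × $2840.00 = $4063.95
Canton Income Tax (Joint): taxable = $17000.00 − 3×$520.00 = $15440.00
  $1213.20 + 33.8% × ($15440.00 − $8800.00) = $1213.20 + 33.8% × $6640.00 = $3457.52
Difference: |$4063.95 − $3457.52| = $606.43 (higher under Individual)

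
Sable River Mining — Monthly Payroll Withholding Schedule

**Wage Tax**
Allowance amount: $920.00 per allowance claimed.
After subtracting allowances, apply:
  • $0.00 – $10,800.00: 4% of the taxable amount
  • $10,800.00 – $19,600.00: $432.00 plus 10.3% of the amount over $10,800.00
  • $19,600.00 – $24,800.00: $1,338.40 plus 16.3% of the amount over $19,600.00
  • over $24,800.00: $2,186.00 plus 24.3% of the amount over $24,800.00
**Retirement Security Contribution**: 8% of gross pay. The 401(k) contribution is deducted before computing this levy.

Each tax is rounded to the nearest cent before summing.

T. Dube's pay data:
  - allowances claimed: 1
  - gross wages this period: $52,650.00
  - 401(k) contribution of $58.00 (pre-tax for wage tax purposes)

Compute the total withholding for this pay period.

$12,923.26

Wage Tax: taxable = $52,650.00 − $58.00 − 1×$920.00 = $51,672.00
  $2,186.00 + 24.3% × ($51,672.00 − $24,800.00) = $2,186.00 + 24.3% × $26,872.00 = $8,715.90
Retirement Security Contribution: 8% × $52,592.00 = $4,207.36
Total: $8,715.90 + $4,207.36 = $12,923.26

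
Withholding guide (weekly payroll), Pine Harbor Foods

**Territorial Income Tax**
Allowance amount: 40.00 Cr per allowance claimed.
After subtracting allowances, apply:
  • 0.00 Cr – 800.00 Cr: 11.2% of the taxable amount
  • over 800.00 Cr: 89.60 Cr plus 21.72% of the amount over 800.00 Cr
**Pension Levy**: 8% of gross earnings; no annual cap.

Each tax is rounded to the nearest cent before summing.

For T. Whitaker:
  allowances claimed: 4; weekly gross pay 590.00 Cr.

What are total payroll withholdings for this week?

Territorial Income Tax: taxable = 590.00 Cr − 4×40.00 Cr = 430.00 Cr
  11.2% × 430.00 Cr = 48.16 Cr
Pension Levy: 8% × 590.00 Cr = 47.20 Cr
Total: 48.16 Cr + 47.20 Cr = 95.36 Cr

95.36 Cr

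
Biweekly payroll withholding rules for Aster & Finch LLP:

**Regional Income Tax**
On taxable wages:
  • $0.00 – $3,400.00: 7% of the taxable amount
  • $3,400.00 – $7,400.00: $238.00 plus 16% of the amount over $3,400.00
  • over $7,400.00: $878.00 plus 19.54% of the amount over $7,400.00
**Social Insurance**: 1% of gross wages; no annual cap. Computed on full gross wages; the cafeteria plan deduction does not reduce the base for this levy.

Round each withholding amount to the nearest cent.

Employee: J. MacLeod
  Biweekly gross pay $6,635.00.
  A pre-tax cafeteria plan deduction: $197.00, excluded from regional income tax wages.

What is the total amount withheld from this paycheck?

$790.43

Regional Income Tax: taxable = $6,635.00 − $197.00 = $6,438.00
  $238.00 + 16% × ($6,438.00 − $3,400.00) = $238.00 + 16% × $3,038.00 = $724.08
Social Insurance: 1% × $6,635.00 = $66.35
Total: $724.08 + $66.35 = $790.43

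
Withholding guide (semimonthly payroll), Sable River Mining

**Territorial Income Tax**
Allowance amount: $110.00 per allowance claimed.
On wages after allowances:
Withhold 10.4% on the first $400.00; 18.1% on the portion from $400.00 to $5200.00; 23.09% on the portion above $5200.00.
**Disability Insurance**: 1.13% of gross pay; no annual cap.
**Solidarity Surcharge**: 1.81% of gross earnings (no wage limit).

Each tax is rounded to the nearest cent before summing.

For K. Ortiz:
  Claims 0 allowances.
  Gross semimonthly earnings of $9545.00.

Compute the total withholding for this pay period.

Territorial Income Tax: taxable = $9545.00
  $910.40 + 23.09% × ($9545.00 − $5200.00) = $910.40 + 23.09% × $4345.00 = $1913.66
Disability Insurance: 1.13% × $9545.00 = $107.86
Solidarity Surcharge: 1.81% × $9545.00 = $172.76
Total: $1913.66 + $107.86 + $172.76 = $2194.28

$2194.28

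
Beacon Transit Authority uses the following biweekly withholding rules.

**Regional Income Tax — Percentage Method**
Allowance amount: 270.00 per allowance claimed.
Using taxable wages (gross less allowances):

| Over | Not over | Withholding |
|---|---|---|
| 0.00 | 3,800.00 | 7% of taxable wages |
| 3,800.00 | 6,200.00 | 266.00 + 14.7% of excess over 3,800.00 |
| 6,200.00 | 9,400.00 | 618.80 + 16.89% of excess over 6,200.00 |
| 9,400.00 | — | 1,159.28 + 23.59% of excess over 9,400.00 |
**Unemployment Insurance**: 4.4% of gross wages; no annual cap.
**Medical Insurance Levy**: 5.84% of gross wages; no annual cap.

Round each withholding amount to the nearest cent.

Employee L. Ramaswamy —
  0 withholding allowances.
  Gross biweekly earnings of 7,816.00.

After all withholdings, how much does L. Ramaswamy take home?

6,123.91

Regional Income Tax: taxable = 7,816.00
  618.80 + 16.89% × (7,816.00 − 6,200.00) = 618.80 + 16.89% × 1,616.00 = 891.74
Unemployment Insurance: 4.4% × 7,816.00 = 343.90
Medical Insurance Levy: 5.84% × 7,816.00 = 456.45
Total withheld: 891.74 + 343.90 + 456.45 = 1,692.09
Net pay: 7,816.00 − 1,692.09 = 6,123.91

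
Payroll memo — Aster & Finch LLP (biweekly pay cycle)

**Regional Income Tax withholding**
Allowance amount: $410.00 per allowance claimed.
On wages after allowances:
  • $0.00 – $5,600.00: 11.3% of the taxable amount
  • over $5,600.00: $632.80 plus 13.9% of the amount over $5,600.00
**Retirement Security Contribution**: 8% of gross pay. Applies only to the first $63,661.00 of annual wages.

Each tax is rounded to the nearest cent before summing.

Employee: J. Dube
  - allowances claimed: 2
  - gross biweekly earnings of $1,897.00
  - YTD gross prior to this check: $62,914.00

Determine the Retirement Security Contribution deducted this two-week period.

$59.76

Retirement Security Contribution: cap $63,661.00 − YTD $62,914.00 = $747.00 subject; 8% × $747.00 = $59.76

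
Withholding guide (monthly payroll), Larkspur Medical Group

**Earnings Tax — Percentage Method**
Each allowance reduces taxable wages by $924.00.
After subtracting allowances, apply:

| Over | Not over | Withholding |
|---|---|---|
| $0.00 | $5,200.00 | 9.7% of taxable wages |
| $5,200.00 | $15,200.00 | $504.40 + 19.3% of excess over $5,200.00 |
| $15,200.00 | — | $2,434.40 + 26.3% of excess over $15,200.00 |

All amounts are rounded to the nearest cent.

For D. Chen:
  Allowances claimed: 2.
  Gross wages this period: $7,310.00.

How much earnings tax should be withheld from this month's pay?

Earnings Tax: taxable = $7,310.00 − 2×$924.00 = $5,462.00
  $504.40 + 19.3% × ($5,462.00 − $5,200.00) = $504.40 + 19.3% × $262.00 = $554.97

$554.97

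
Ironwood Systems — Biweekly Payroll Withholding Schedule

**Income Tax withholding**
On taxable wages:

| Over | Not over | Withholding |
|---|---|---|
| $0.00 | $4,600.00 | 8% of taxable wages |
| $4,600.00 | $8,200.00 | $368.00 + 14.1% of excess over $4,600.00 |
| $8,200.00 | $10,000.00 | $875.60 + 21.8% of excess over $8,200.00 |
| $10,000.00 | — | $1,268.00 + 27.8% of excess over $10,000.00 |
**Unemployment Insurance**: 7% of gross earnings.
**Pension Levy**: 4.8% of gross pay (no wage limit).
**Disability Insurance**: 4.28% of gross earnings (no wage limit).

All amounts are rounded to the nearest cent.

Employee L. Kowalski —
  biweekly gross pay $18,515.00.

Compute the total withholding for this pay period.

Income Tax: taxable = $18,515.00
  $1,268.00 + 27.8% × ($18,515.00 − $10,000.00) = $1,268.00 + 27.8% × $8,515.00 = $3,635.17
Unemployment Insurance: 7% × $18,515.00 = $1,296.05
Pension Levy: 4.8% × $18,515.00 = $888.72
Disability Insurance: 4.28% × $18,515.00 = $792.44
Total: $3,635.17 + $1,296.05 + $888.72 + $792.44 = $6,612.38

$6,612.38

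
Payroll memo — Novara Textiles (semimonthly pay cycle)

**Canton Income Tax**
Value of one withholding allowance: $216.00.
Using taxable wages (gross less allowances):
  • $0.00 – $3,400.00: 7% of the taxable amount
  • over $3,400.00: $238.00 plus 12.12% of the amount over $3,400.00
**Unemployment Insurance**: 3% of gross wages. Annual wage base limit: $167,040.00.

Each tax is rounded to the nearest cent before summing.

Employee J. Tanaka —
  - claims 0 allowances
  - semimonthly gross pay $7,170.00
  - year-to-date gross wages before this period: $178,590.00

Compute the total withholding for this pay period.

Canton Income Tax: taxable = $7,170.00
  $238.00 + 12.12% × ($7,170.00 − $3,400.00) = $238.00 + 12.12% × $3,770.00 = $694.92
Unemployment Insurance: YTD $178,590.00 ≥ cap $167,040.00 → $0.00
Total: $694.92 + $0.00 = $694.92

$694.92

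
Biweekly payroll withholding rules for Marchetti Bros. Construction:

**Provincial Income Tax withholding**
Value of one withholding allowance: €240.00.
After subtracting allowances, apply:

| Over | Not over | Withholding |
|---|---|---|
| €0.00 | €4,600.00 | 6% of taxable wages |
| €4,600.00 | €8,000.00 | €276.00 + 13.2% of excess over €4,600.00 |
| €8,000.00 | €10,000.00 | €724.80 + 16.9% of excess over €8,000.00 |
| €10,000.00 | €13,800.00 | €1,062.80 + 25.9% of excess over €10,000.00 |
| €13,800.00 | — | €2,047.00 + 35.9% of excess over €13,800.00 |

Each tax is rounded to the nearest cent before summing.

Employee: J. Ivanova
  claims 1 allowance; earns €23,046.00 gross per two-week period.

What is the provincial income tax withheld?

Provincial Income Tax: taxable = €23,046.00 − 1×€240.00 = €22,806.00
  €2,047.00 + 35.9% × (€22,806.00 − €13,800.00) = €2,047.00 + 35.9% × €9,006.00 = €5,280.15

€5,280.15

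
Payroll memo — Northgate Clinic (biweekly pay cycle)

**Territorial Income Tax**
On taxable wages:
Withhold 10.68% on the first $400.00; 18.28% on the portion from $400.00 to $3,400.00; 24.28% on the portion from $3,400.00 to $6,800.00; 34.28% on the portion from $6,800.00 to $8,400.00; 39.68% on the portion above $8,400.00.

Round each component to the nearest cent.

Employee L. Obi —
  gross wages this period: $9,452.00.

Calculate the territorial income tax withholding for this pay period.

Territorial Income Tax: taxable = $9,452.00
  $1,965.12 + 39.68% × ($9,452.00 − $8,400.00) = $1,965.12 + 39.68% × $1,052.00 = $2,382.55

$2,382.55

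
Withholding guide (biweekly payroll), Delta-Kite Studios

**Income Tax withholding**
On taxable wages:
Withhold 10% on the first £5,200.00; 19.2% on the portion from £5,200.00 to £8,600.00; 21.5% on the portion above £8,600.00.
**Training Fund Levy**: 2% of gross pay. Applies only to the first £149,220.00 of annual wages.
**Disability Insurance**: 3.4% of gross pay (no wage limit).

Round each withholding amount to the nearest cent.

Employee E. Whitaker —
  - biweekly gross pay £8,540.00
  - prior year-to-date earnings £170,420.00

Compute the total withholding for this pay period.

£1,451.64

Income Tax: taxable = £8,540.00
  £520.00 + 19.2% × (£8,540.00 − £5,200.00) = £520.00 + 19.2% × £3,340.00 = £1,161.28
Training Fund Levy: YTD £170,420.00 ≥ cap £149,220.00 → £0.00
Disability Insurance: 3.4% × £8,540.00 = £290.36
Total: £1,161.28 + £0.00 + £290.36 = £1,451.64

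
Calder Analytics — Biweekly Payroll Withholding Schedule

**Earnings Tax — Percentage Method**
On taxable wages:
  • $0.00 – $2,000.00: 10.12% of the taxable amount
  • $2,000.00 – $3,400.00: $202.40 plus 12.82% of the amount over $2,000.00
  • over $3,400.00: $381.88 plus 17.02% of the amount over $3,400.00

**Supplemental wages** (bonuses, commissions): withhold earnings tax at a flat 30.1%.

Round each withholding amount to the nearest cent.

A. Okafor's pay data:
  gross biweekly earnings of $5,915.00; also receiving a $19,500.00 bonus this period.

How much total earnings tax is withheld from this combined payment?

$6,679.43

Earnings Tax: taxable = $5,915.00
  $381.88 + 17.02% × ($5,915.00 − $3,400.00) = $381.88 + 17.02% × $2,515.00 = $809.93
Supplemental (30.1% flat on bonus): 30.1% × $19,500.00 = $5,869.50
Total earnings tax: $809.93 + $5,869.50 = $6,679.43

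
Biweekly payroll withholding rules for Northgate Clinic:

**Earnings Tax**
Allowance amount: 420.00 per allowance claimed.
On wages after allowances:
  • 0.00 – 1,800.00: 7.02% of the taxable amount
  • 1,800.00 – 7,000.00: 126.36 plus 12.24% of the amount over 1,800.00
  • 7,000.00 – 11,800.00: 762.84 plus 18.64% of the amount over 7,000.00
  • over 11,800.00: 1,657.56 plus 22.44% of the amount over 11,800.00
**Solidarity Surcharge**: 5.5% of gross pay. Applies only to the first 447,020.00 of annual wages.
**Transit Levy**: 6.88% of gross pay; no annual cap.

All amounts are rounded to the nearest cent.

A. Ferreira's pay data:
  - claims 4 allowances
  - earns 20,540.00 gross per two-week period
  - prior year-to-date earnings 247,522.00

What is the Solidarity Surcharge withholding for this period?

1,129.70

Solidarity Surcharge: 5.5% × 20,540.00 = 1,129.70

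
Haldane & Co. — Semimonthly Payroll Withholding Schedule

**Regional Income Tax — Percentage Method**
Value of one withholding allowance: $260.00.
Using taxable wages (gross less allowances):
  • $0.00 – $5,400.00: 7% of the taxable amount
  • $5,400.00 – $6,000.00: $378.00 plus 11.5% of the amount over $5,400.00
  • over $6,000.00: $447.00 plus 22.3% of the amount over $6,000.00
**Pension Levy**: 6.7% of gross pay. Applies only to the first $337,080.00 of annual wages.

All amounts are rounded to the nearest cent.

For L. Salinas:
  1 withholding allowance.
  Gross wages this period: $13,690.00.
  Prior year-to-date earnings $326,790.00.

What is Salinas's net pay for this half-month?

$10,896.68

Regional Income Tax: taxable = $13,690.00 − 1×$260.00 = $13,430.00
  $447.00 + 22.3% × ($13,430.00 − $6,000.00) = $447.00 + 22.3% × $7,430.00 = $2,103.89
Pension Levy: cap $337,080.00 − YTD $326,790.00 = $10,290.00 subject; 6.7% × $10,290.00 = $689.43
Total withheld: $2,103.89 + $689.43 = $2,793.32
Net pay: $13,690.00 − $2,793.32 = $10,896.68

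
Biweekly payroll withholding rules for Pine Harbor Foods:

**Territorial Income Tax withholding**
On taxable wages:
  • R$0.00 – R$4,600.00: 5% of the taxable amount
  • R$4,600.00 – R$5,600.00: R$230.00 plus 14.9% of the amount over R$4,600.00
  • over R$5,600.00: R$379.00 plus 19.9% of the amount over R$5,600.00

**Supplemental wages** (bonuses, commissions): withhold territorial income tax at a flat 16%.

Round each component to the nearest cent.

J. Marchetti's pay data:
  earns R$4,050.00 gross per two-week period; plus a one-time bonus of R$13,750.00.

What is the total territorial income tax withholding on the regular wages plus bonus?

Territorial Income Tax: taxable = R$4,050.00
  5% × R$4,050.00 = R$202.50
Supplemental (16% flat on bonus): 16% × R$13,750.00 = R$2,200.00
Total territorial income tax: R$202.50 + R$2,200.00 = R$2,402.50

R$2,402.50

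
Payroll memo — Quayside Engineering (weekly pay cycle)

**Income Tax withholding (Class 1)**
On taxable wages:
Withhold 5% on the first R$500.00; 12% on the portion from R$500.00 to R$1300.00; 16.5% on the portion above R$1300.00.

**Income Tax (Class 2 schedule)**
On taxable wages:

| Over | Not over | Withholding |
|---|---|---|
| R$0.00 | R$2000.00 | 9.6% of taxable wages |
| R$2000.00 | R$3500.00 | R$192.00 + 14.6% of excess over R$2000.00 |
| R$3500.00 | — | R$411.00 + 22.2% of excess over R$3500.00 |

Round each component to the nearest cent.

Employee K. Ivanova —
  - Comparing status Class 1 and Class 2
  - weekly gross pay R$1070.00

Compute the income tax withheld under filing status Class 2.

Income Tax (Class 2): taxable = R$1070.00
  9.6% × R$1070.00 = R$102.72

R$102.72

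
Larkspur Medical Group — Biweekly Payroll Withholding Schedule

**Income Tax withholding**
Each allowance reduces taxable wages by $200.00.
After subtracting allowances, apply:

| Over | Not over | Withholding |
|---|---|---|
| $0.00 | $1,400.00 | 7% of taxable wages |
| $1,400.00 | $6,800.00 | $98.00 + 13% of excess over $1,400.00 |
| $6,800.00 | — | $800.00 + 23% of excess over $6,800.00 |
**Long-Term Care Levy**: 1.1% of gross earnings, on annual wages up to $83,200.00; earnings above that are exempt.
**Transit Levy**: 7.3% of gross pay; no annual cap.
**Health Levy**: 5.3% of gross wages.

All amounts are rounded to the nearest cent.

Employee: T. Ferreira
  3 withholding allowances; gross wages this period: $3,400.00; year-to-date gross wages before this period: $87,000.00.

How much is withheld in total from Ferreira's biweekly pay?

$708.40

Income Tax: taxable = $3,400.00 − 3×$200.00 = $2,800.00
  $98.00 + 13% × ($2,800.00 − $1,400.00) = $98.00 + 13% × $1,400.00 = $280.00
Long-Term Care Levy: YTD $87,000.00 ≥ cap $83,200.00 → $0.00
Transit Levy: 7.3% × $3,400.00 = $248.20
Health Levy: 5.3% × $3,400.00 = $180.20
Total: $280.00 + $0.00 + $248.20 + $180.20 = $708.40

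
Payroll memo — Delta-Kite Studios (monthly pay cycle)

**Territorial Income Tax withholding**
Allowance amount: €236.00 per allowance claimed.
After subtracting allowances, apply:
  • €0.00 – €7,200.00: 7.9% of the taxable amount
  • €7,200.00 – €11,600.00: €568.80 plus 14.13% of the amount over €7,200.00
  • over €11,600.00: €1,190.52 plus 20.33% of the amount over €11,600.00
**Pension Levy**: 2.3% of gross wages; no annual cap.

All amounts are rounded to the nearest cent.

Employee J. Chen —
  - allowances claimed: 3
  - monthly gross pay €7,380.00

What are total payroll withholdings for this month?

€696.83

Territorial Income Tax: taxable = €7,380.00 − 3×€236.00 = €6,672.00
  7.9% × €6,672.00 = €527.09
Pension Levy: 2.3% × €7,380.00 = €169.74
Total: €527.09 + €169.74 = €696.83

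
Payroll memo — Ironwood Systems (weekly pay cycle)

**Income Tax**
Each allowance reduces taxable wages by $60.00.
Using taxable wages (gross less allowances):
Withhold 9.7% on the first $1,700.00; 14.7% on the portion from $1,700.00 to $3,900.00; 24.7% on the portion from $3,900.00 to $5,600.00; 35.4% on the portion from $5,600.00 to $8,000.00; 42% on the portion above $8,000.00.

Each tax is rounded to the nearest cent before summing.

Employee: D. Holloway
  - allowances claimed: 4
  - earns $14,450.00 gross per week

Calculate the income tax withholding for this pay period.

Income Tax: taxable = $14,450.00 − 4×$60.00 = $14,210.00
  $1,757.80 + 42% × ($14,210.00 − $8,000.00) = $1,757.80 + 42% × $6,210.00 = $4,366.00

$4,366.00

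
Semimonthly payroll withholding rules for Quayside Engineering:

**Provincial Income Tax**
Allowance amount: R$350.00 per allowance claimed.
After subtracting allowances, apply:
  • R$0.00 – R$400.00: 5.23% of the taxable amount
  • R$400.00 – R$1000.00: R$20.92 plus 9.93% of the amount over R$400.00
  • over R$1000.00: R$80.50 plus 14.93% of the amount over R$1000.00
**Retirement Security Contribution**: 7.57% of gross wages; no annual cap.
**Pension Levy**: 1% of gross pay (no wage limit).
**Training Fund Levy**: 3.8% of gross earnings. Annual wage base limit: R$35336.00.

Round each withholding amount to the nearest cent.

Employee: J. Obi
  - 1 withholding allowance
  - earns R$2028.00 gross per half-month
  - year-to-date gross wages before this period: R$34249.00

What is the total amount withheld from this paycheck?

R$396.84

Provincial Income Tax: taxable = R$2028.00 − 1×R$350.00 = R$1678.00
  R$80.50 + 14.93% × (R$1678.00 − R$1000.00) = R$80.50 + 14.93% × R$678.00 = R$181.73
Retirement Security Contribution: 7.57% × R$2028.00 = R$153.52
Pension Levy: 1% × R$2028.00 = R$20.28
Training Fund Levy: cap R$35336.00 − YTD R$34249.00 = R$1087.00 subject; 3.8% × R$1087.00 = R$41.31
Total: R$181.73 + R$153.52 + R$20.28 + R$41.31 = R$396.84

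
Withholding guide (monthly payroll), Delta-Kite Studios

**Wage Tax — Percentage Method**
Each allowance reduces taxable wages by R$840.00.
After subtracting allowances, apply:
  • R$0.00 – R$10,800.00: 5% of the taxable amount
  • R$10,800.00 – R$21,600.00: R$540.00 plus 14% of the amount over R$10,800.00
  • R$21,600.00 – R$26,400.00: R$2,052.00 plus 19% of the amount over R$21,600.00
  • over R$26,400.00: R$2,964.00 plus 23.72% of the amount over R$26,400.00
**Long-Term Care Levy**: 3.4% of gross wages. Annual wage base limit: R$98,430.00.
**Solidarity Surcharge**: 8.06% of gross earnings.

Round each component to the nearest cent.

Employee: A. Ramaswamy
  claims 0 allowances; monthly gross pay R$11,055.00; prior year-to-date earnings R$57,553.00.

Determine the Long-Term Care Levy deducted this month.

R$375.87

Long-Term Care Levy: 3.4% × R$11,055.00 = R$375.87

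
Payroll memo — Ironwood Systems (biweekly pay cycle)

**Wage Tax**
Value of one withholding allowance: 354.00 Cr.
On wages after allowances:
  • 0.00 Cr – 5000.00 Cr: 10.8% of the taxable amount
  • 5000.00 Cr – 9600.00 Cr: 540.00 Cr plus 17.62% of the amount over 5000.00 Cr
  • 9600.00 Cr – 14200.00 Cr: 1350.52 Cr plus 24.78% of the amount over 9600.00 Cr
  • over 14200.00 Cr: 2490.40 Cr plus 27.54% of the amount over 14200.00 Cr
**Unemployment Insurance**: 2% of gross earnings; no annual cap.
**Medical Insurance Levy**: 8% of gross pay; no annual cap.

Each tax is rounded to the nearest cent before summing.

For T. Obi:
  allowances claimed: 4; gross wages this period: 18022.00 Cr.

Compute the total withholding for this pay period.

4955.21 Cr

Wage Tax: taxable = 18022.00 Cr − 4×354.00 Cr = 16606.00 Cr
  2490.40 Cr + 27.54% × (16606.00 Cr − 14200.00 Cr) = 2490.40 Cr + 27.54% × 2406.00 Cr = 3153.01 Cr
Unemployment Insurance: 2% × 18022.00 Cr = 360.44 Cr
Medical Insurance Levy: 8% × 18022.00 Cr = 1441.76 Cr
Total: 3153.01 Cr + 360.44 Cr + 1441.76 Cr = 4955.21 Cr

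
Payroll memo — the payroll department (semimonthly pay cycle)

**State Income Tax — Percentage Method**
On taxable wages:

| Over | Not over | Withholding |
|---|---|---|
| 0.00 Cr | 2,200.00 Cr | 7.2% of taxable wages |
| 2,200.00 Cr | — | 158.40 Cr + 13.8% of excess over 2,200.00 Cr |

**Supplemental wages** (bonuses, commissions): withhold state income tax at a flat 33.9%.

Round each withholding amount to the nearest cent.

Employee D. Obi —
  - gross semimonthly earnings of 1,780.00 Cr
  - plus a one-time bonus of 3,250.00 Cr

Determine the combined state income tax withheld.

1,229.91 Cr

State Income Tax: taxable = 1,780.00 Cr
  7.2% × 1,780.00 Cr = 128.16 Cr
Supplemental (33.9% flat on bonus): 33.9% × 3,250.00 Cr = 1,101.75 Cr
Total state income tax: 128.16 Cr + 1,101.75 Cr = 1,229.91 Cr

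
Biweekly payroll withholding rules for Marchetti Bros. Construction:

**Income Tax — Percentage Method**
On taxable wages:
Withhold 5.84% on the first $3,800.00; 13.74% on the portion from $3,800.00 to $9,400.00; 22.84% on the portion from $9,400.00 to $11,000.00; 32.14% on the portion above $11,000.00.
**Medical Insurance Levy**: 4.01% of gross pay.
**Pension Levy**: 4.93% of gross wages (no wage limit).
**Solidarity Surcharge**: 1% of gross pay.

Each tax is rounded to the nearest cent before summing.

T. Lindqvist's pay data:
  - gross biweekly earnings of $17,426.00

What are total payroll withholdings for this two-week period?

$5,154.26

Income Tax: taxable = $17,426.00
  $1,356.80 + 32.14% × ($17,426.00 − $11,000.00) = $1,356.80 + 32.14% × $6,426.00 = $3,422.12
Medical Insurance Levy: 4.01% × $17,426.00 = $698.78
Pension Levy: 4.93% × $17,426.00 = $859.10
Solidarity Surcharge: 1% × $17,426.00 = $174.26
Total: $3,422.12 + $698.78 + $859.10 + $174.26 = $5,154.26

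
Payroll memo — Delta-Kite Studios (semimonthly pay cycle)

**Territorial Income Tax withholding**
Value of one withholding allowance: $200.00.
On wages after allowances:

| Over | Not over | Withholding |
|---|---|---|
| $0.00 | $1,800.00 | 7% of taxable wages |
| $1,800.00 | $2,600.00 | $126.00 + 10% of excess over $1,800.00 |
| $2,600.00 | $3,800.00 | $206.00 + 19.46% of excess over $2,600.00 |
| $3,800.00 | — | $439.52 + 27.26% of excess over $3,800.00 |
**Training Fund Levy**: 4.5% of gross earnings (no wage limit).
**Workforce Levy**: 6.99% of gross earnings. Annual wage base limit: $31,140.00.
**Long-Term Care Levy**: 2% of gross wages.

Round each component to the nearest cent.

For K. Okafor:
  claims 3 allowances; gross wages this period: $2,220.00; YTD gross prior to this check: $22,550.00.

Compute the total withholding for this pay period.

Territorial Income Tax: taxable = $2,220.00 − 3×$200.00 = $1,620.00
  7% × $1,620.00 = $113.40
Training Fund Levy: 4.5% × $2,220.00 = $99.90
Workforce Levy: 6.99% × $2,220.00 = $155.18
Long-Term Care Levy: 2% × $2,220.00 = $44.40
Total: $113.40 + $99.90 + $155.18 + $44.40 = $412.88

$412.88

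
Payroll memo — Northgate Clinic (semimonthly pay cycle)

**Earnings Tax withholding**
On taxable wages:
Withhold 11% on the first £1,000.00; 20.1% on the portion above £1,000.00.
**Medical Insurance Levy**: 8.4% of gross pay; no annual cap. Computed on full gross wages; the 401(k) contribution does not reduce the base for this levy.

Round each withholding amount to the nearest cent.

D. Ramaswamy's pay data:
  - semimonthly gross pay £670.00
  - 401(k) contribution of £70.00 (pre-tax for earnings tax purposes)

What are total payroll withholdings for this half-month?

£122.28

Earnings Tax: taxable = £670.00 − £70.00 = £600.00
  11% × £600.00 = £66.00
Medical Insurance Levy: 8.4% × £670.00 = £56.28
Total: £66.00 + £56.28 = £122.28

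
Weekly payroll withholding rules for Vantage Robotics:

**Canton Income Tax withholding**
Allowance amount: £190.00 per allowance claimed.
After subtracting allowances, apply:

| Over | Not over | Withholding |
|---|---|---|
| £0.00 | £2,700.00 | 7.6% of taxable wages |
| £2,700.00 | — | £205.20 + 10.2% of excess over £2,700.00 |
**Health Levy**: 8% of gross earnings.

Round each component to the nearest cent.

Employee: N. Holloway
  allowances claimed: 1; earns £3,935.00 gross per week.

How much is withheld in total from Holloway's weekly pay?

£626.59

Canton Income Tax: taxable = £3,935.00 − 1×£190.00 = £3,745.00
  £205.20 + 10.2% × (£3,745.00 − £2,700.00) = £205.20 + 10.2% × £1,045.00 = £311.79
Health Levy: 8% × £3,935.00 = £314.80
Total: £311.79 + £314.80 = £626.59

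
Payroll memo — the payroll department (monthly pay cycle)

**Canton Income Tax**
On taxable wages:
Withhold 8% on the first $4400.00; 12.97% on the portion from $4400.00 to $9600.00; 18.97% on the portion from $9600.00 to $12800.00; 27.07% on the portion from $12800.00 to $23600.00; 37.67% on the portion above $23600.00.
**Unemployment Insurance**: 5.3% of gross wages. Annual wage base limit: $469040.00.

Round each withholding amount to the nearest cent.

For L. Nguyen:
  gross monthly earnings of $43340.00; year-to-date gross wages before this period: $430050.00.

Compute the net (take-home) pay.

Canton Income Tax: taxable = $43340.00
  $4557.04 + 37.67% × ($43340.00 − $23600.00) = $4557.04 + 37.67% × $19740.00 = $11993.10
Unemployment Insurance: cap $469040.00 − YTD $430050.00 = $38990.00 subject; 5.3% × $38990.00 = $2066.47
Total withheld: $11993.10 + $2066.47 = $14059.57
Net pay: $43340.00 − $14059.57 = $29280.43

$29280.43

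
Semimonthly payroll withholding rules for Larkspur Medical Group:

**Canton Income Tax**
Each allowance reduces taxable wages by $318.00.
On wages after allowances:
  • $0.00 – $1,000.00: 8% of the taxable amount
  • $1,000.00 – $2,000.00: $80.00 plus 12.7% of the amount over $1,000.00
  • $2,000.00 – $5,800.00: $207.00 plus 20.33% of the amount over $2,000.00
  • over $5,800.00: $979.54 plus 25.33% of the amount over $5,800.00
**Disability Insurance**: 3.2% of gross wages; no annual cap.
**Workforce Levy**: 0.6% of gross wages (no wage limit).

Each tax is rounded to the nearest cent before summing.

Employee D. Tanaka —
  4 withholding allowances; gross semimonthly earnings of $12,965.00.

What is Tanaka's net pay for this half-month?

Canton Income Tax: taxable = $12,965.00 − 4×$318.00 = $11,693.00
  $979.54 + 25.33% × ($11,693.00 − $5,800.00) = $979.54 + 25.33% × $5,893.00 = $2,472.24
Disability Insurance: 3.2% × $12,965.00 = $414.88
Workforce Levy: 0.6% × $12,965.00 = $77.79
Total withheld: $2,472.24 + $414.88 + $77.79 = $2,964.91
Net pay: $12,965.00 − $2,964.91 = $10,000.09

$10,000.09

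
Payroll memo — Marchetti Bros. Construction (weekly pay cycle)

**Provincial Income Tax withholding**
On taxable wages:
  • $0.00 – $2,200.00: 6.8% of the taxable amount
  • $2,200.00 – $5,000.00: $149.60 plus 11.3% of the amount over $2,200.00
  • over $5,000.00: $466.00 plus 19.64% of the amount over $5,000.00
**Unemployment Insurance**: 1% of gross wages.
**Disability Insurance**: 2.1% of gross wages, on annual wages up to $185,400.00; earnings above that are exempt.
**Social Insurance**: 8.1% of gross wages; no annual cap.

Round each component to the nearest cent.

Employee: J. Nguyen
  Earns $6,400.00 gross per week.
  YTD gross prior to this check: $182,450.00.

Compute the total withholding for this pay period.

Provincial Income Tax: taxable = $6,400.00
  $466.00 + 19.64% × ($6,400.00 − $5,000.00) = $466.00 + 19.64% × $1,400.00 = $740.96
Unemployment Insurance: 1% × $6,400.00 = $64.00
Disability Insurance: cap $185,400.00 − YTD $182,450.00 = $2,950.00 subject; 2.1% × $2,950.00 = $61.95
Social Insurance: 8.1% × $6,400.00 = $518.40
Total: $740.96 + $64.00 + $61.95 + $518.40 = $1,385.31

$1,385.31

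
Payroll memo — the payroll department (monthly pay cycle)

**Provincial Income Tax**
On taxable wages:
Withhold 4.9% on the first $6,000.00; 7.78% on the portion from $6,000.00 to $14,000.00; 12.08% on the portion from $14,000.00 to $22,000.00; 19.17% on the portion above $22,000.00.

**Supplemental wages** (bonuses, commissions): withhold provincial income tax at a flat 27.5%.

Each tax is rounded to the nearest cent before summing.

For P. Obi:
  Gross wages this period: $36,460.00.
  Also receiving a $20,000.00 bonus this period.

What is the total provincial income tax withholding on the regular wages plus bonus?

Provincial Income Tax: taxable = $36,460.00
  $1,882.80 + 19.17% × ($36,460.00 − $22,000.00) = $1,882.80 + 19.17% × $14,460.00 = $4,654.78
Supplemental (27.5% flat on bonus): 27.5% × $20,000.00 = $5,500.00
Total provincial income tax: $4,654.78 + $5,500.00 = $10,154.78

$10,154.78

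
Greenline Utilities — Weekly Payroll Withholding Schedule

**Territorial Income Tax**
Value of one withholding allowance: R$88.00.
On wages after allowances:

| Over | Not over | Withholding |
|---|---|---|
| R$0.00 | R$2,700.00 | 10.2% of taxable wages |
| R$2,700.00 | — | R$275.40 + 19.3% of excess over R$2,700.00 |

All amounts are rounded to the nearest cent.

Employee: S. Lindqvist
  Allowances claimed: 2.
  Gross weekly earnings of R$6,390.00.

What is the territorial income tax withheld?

R$953.60

Territorial Income Tax: taxable = R$6,390.00 − 2×R$88.00 = R$6,214.00
  R$275.40 + 19.3% × (R$6,214.00 − R$2,700.00) = R$275.40 + 19.3% × R$3,514.00 = R$953.60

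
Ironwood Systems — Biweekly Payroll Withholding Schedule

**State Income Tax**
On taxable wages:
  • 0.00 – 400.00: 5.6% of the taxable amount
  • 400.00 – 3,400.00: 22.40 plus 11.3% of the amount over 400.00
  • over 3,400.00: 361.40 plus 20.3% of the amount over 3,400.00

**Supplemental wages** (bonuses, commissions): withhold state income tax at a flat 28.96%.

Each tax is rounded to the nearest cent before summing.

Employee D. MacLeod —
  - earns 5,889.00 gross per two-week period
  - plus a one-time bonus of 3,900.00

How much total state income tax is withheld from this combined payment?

1,996.11

State Income Tax: taxable = 5,889.00
  361.40 + 20.3% × (5,889.00 − 3,400.00) = 361.40 + 20.3% × 2,489.00 = 866.67
Supplemental (28.96% flat on bonus): 28.96% × 3,900.00 = 1,129.44
Total state income tax: 866.67 + 1,129.44 = 1,996.11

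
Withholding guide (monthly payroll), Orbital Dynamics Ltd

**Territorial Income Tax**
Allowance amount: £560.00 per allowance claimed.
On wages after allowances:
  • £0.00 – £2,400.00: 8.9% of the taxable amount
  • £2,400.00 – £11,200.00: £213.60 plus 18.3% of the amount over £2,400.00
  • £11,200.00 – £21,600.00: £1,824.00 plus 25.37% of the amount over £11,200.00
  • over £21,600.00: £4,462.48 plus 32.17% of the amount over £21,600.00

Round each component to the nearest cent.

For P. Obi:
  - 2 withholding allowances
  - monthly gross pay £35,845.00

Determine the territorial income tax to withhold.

Territorial Income Tax: taxable = £35,845.00 − 2×£560.00 = £34,725.00
  £4,462.48 + 32.17% × (£34,725.00 − £21,600.00) = £4,462.48 + 32.17% × £13,125.00 = £8,684.79

£8,684.79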